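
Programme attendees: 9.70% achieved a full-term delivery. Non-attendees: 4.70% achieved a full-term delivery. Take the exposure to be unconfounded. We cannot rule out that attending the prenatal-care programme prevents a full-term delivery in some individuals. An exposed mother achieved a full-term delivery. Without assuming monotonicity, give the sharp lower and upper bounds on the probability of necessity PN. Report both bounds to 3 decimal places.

p₁ = 0.097, p₀ = 0.047.
Under exogeneity alone the bounds on PN are max{0,(p₁−p₀)/p₁} ≤ PN ≤ min{1,(1−p₀)/p₁}.
  lower = (p₁ − p₀)/p₁ = 0.05 / 0.097 ≈ 0.5155
  upper = min{1, (1 − p₀)/p₁} = 0.953 / 0.097 ≈ 9.8247 → capped at 1

0.515 ≤ PN ≤ 1.000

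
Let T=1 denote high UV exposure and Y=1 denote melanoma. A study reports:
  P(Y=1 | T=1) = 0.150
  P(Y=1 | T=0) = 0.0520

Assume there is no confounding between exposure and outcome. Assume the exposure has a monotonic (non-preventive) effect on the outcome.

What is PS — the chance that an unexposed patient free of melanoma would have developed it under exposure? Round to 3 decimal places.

Let p₁ = 0.15, p₀ = 0.052.
Under exogeneity and monotonicity, PS = (p₁ − p₀) / (1 − p₀).
PS = (0.15 − 0.052) / (1 − 0.052) = 0.098 / 0.948 ≈ 0.1034

PS ≈ 0.103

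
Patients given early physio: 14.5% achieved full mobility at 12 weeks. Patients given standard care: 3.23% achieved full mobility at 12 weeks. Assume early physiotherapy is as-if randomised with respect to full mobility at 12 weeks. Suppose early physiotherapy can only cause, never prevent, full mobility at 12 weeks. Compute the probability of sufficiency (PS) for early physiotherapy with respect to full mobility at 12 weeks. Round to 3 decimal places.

p₁ = 0.145, p₀ = 0.0323.
Under exogeneity and monotonicity, PS = (p₁ − p₀) / (1 − p₀).
PS = (0.145 − 0.0323) / (1 − 0.0323) = 0.1127 / 0.9677 ≈ 0.1165

PS ≈ 0.116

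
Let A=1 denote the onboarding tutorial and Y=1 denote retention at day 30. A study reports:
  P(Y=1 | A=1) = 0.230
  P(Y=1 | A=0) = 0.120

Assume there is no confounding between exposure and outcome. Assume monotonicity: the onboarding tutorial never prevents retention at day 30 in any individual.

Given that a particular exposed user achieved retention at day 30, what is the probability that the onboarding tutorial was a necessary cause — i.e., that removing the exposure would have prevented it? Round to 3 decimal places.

PN ≈ 0.478

Let p₁ = 0.23, p₀ = 0.12.
Under exogeneity and monotonicity, PN = (p₁ − p₀) / p₁.
PN = (0.23 − 0.12) / 0.23 = 0.11 / 0.23 ≈ 0.4783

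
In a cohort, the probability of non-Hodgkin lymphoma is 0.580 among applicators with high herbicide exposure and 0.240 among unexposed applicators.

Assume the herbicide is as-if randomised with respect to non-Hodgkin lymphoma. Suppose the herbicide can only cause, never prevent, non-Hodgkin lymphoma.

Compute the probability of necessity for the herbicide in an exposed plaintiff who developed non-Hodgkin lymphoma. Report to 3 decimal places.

PN ≈ 0.586

Let p₁ = 0.58, p₀ = 0.24.
Under exogeneity and monotonicity, PN = (p₁ − p₀) / p₁.
PN = (0.58 − 0.24) / 0.58 = 0.34 / 0.58 ≈ 0.5862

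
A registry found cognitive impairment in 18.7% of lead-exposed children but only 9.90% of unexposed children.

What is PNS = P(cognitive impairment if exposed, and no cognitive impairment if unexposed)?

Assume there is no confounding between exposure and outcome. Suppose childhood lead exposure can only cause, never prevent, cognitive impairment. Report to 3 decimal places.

p₁ = 0.187, p₀ = 0.099.
Under exogeneity and monotonicity, PNS = p₁ − p₀.
PNS = 0.187 − 0.099 = 0.088

PNS ≈ 0.088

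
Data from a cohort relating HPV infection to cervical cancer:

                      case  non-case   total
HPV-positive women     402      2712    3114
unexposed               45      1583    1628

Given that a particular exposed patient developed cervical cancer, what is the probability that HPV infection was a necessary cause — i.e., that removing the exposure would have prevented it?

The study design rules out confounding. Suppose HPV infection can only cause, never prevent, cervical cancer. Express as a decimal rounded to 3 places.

PN ≈ 0.786

p₁ = P(outcome | exposed) = 402/3114 = 0.12909
p₀ = P(outcome | unexposed) = 45/1628 = 0.027641
Under exogeneity and monotonicity, PN = (p₁ − p₀) / p₁.
PN = (0.12909 − 0.027641) / 0.12909 = 0.10145 / 0.12909 ≈ 0.7859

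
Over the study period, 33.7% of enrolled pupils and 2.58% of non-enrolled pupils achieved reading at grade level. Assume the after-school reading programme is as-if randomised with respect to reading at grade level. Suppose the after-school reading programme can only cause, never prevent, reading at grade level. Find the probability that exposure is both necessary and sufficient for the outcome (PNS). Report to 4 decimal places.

p₁ = 0.337, p₀ = 0.0258.
Under exogeneity and monotonicity, PNS = p₁ − p₀.
PNS = 0.337 − 0.0258 = 0.3112

PNS ≈ 0.3112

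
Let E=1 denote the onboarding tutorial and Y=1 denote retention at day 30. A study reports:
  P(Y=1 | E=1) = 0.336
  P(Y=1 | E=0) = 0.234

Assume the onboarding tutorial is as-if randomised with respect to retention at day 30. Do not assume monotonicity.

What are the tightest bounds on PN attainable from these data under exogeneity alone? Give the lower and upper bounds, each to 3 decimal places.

0.304 ≤ PN ≤ 1.000

Let p₁ = 0.336, p₀ = 0.234.
Under exogeneity alone the bounds on PN are max{0,(p₁−p₀)/p₁} ≤ PN ≤ min{1,(1−p₀)/p₁}.
  lower = (p₁ − p₀)/p₁ = 0.102 / 0.336 ≈ 0.3036
  upper = min{1, (1 − p₀)/p₁} = 0.766 / 0.336 ≈ 2.2798 → capped at 1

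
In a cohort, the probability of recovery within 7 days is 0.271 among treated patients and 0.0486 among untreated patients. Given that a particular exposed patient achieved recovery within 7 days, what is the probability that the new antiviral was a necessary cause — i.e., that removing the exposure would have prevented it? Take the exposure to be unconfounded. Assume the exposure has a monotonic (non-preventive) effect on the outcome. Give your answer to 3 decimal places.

Let p₁ = 0.271, p₀ = 0.0486.
Under exogeneity and monotonicity, PN = (p₁ − p₀) / p₁.
PN = (0.271 − 0.0486) / 0.271 = 0.2224 / 0.271 ≈ 0.8207

PN ≈ 0.821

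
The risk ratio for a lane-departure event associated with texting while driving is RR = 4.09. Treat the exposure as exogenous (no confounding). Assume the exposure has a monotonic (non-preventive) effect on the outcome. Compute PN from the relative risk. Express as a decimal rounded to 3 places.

Under exogeneity and monotonicity, PN = (RR − 1) / RR = 1 − 1/RR.
PN = (4.09 − 1) / 4.09 = 3.09 / 4.09 ≈ 0.7555

PN ≈ 0.756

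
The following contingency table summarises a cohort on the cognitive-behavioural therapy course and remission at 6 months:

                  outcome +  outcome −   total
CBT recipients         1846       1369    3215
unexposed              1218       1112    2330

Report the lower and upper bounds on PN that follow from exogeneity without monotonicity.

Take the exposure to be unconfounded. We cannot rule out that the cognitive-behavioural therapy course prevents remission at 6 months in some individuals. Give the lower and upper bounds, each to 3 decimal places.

0.090 ≤ PN ≤ 0.831

p₁ = P(outcome | exposed) = 1846/3215 = 0.57418
p₀ = P(outcome | unexposed) = 1218/2330 = 0.52275
Under exogeneity alone the bounds on PN are max{0,(p₁−p₀)/p₁} ≤ PN ≤ min{1,(1−p₀)/p₁}.
  lower = (p₁ − p₀)/p₁ = 0.051437 / 0.57418 ≈ 0.0896
  upper = min{1, (1 − p₀)/p₁} = 0.47725 / 0.57418 ≈ 0.8312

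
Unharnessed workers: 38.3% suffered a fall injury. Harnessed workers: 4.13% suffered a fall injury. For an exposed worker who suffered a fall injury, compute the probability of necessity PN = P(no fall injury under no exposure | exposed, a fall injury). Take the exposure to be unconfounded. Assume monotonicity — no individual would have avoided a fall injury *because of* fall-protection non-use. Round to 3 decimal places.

PN ≈ 0.892

p₁ = 0.383, p₀ = 0.0413.
Under exogeneity and monotonicity, PN = (p₁ − p₀) / p₁.
PN = (0.383 − 0.0413) / 0.383 = 0.3417 / 0.383 ≈ 0.8922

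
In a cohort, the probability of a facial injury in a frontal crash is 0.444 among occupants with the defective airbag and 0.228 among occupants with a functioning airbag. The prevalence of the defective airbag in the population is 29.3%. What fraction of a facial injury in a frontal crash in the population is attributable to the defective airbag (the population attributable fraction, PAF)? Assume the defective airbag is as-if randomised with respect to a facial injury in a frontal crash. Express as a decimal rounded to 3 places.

Let p₁ = 0.444, p₀ = 0.228.
Overall risk P(Y=1) = π·p₁ + (1−π)·p₀ = 0.293×0.444 + 0.707×0.228 = 0.29129.
Under exogeneity, PAF = [P(Y=1) − p₀] / P(Y=1).
PAF = (0.29129 − 0.228) / 0.29129 ≈ 0.2173

PAF ≈ 0.217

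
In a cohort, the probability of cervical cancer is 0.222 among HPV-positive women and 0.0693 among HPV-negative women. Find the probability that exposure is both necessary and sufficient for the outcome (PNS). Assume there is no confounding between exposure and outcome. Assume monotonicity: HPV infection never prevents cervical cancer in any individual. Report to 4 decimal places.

PNS ≈ 0.1527

Let p₁ = 0.222, p₀ = 0.0693.
Under exogeneity and monotonicity, PNS = p₁ − p₀.
PNS = 0.222 − 0.0693 = 0.1527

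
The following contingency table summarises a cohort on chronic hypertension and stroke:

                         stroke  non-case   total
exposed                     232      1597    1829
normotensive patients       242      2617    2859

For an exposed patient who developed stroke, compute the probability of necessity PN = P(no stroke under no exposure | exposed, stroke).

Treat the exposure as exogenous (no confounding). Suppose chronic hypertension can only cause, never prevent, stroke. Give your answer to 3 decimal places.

PN ≈ 0.333

p₁ = P(outcome | exposed) = 232/1829 = 0.12685
p₀ = P(outcome | unexposed) = 242/2859 = 0.084645
Under exogeneity and monotonicity, PN = (p₁ − p₀) / p₁.
PN = (0.12685 − 0.084645) / 0.12685 = 0.0422 / 0.12685 ≈ 0.3327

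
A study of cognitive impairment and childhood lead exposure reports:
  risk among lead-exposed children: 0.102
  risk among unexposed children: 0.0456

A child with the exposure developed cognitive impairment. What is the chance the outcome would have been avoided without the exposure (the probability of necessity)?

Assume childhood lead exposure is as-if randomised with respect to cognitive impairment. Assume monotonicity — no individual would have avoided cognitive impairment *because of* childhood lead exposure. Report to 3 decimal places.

PN ≈ 0.553

Let p₁ = 0.102, p₀ = 0.0456.
Under exogeneity and monotonicity, PN = (p₁ − p₀) / p₁.
PN = (0.102 − 0.0456) / 0.102 = 0.0564 / 0.102 ≈ 0.5529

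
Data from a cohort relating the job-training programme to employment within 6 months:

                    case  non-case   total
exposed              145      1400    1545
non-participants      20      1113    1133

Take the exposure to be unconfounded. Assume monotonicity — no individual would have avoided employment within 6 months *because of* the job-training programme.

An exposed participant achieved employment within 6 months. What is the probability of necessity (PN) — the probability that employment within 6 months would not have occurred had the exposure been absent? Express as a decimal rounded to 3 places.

PN ≈ 0.812

p₁ = P(outcome | exposed) = 145/1545 = 0.093851
p₀ = P(outcome | unexposed) = 20/1133 = 0.017652
Under exogeneity and monotonicity, PN = (p₁ − p₀) / p₁.
PN = (0.093851 − 0.017652) / 0.093851 = 0.076199 / 0.093851 ≈ 0.8119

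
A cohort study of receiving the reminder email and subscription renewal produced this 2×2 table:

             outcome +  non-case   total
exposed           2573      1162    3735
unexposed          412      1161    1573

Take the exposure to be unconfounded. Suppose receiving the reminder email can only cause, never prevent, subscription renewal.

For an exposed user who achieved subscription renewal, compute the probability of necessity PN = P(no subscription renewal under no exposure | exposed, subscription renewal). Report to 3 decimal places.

PN ≈ 0.620

p₁ = P(outcome | exposed) = 2573/3735 = 0.68889
p₀ = P(outcome | unexposed) = 412/1573 = 0.26192
Under exogeneity and monotonicity, PN = (p₁ − p₀) / p₁.
PN = (0.68889 − 0.26192) / 0.68889 = 0.42697 / 0.68889 ≈ 0.6198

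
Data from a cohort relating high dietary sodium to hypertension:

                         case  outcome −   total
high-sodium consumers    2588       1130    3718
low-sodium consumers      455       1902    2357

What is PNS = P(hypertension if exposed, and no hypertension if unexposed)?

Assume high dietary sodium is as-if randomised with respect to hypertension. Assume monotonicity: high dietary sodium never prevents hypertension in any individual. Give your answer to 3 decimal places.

p₁ = P(outcome | exposed) = 2588/3718 = 0.69607
p₀ = P(outcome | unexposed) = 455/2357 = 0.19304
Under exogeneity and monotonicity, PNS = p₁ − p₀.
PNS = 0.69607 − 0.19304 = 0.50303

PNS ≈ 0.503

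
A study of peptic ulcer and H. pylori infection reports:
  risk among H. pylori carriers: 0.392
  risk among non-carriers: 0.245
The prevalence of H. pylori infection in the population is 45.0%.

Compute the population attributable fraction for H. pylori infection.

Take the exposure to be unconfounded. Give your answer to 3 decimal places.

Let p₁ = 0.392, p₀ = 0.245.
Overall risk P(Y=1) = π·p₁ + (1−π)·p₀ = 0.45×0.392 + 0.55×0.245 = 0.31115.
Under exogeneity, PAF = [P(Y=1) − p₀] / P(Y=1).
PAF = (0.31115 − 0.245) / 0.31115 ≈ 0.2126

PAF ≈ 0.213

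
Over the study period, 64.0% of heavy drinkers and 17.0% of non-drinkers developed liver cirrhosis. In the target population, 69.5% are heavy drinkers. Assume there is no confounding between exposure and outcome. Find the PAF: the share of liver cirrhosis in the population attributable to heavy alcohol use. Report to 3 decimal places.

p₁ = 0.64, p₀ = 0.17.
Overall risk P(Y=1) = π·p₁ + (1−π)·p₀ = 0.695×0.64 + 0.305×0.17 = 0.49665.
Under exogeneity, PAF = [P(Y=1) − p₀] / P(Y=1).
PAF = (0.49665 − 0.17) / 0.49665 ≈ 0.6577

PAF ≈ 0.658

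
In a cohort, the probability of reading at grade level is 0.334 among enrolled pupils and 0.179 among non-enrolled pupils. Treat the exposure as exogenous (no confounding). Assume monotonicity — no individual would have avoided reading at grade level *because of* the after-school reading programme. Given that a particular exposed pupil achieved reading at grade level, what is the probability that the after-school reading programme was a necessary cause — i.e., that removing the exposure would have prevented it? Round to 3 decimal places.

PN ≈ 0.464

Let p₁ = 0.334, p₀ = 0.179.
Under exogeneity and monotonicity, PN = (p₁ − p₀) / p₁.
PN = (0.334 − 0.179) / 0.334 = 0.155 / 0.334 ≈ 0.4641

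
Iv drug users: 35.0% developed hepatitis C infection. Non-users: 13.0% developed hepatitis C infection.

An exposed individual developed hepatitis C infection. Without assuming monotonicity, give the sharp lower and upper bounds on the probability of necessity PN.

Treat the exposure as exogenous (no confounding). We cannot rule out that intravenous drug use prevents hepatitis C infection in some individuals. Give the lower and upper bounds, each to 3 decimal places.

p₁ = 0.35, p₀ = 0.13.
Under exogeneity alone the bounds on PN are max{0,(p₁−p₀)/p₁} ≤ PN ≤ min{1,(1−p₀)/p₁}.
  lower = (p₁ − p₀)/p₁ = 0.22 / 0.35 ≈ 0.6286
  upper = min{1, (1 − p₀)/p₁} = 0.87 / 0.35 ≈ 2.4857 → capped at 1

0.629 ≤ PN ≤ 1.000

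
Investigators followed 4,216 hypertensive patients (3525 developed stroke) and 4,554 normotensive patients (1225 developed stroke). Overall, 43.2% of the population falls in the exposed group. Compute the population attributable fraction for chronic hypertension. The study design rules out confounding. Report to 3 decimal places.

PAF ≈ 0.477

p₁ = P(outcome | exposed) = 3525/4216 = 0.8361
p₀ = P(outcome | unexposed) = 1225/4554 = 0.26899
Overall risk P(Y=1) = π·p₁ + (1−π)·p₀ = 0.432×0.8361 + 0.568×0.26899 = 0.51398.
Under exogeneity, PAF = [P(Y=1) − p₀] / P(Y=1).
PAF = (0.51398 − 0.26899) / 0.51398 ≈ 0.4766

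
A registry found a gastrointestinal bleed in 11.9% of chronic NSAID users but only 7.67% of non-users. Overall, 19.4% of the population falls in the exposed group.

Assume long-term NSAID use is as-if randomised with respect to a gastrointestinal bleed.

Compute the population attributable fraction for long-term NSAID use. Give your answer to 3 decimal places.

PAF ≈ 0.097

p₁ = 0.119, p₀ = 0.0767.
Overall risk P(Y=1) = π·p₁ + (1−π)·p₀ = 0.194×0.119 + 0.806×0.0767 = 0.084906.
Under exogeneity, PAF = [P(Y=1) − p₀] / P(Y=1).
PAF = (0.084906 − 0.0767) / 0.084906 ≈ 0.0967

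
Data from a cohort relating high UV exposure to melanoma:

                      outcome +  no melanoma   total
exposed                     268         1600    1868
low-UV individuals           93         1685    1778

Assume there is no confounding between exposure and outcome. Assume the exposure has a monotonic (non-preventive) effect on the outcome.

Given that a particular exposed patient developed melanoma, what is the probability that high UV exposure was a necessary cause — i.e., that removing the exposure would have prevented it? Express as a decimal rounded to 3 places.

PN ≈ 0.635

p₁ = P(outcome | exposed) = 268/1868 = 0.14347
p₀ = P(outcome | unexposed) = 93/1778 = 0.052306
Under exogeneity and monotonicity, PN = (p₁ − p₀)/p₁.
PN = (0.14347 − 0.052306) / 0.14347 ≈ 0.6354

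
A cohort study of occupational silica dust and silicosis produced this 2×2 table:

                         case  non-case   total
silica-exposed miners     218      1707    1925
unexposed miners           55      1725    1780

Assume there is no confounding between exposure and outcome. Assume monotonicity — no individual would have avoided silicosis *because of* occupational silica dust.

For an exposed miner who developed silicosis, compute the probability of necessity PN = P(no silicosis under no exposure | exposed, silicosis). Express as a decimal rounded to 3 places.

PN ≈ 0.727

p₁ = P(outcome | exposed) = 218/1925 = 0.11325
p₀ = P(outcome | unexposed) = 55/1780 = 0.030899
Under exogeneity and monotonicity, PN = (p₁ − p₀)/p₁.
PN = (0.11325 − 0.030899) / 0.11325 ≈ 0.7272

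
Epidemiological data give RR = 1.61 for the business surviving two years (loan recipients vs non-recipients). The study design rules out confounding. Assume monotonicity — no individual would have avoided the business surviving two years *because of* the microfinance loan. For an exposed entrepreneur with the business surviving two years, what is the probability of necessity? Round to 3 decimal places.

PN ≈ 0.379

Under exogeneity and monotonicity, PN = (RR − 1) / RR = 1 − 1/RR.
PN = (1.61 − 1) / 1.61 = 0.61 / 1.61 ≈ 0.3789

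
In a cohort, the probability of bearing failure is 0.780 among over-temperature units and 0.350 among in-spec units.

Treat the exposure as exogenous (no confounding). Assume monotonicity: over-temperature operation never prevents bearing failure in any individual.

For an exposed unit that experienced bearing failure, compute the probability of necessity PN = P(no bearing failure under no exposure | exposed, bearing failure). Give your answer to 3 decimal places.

PN ≈ 0.551

Let p₁ = 0.78, p₀ = 0.35.
Under exogeneity and monotonicity, PN = (p₁ − p₀) / p₁.
PN = (0.78 − 0.35) / 0.78 = 0.43 / 0.78 ≈ 0.5513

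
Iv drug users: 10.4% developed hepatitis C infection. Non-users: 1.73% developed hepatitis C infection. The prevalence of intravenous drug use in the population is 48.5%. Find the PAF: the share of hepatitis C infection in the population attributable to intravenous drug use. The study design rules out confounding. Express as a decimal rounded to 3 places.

PAF ≈ 0.709

p₁ = 0.104, p₀ = 0.0173.
Overall risk P(Y=1) = π·p₁ + (1−π)·p₀ = 0.485×0.104 + 0.515×0.0173 = 0.05935.
Under exogeneity, PAF = [P(Y=1) − p₀] / P(Y=1).
PAF = (0.05935 − 0.0173) / 0.05935 ≈ 0.7085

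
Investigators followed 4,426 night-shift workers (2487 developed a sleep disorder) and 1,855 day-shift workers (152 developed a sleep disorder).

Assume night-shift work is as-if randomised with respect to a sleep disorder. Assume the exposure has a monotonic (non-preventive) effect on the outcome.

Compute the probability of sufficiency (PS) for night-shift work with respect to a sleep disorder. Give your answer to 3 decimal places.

PS ≈ 0.523

p₁ = P(outcome | exposed) = 2487/4426 = 0.56191
p₀ = P(outcome | unexposed) = 152/1855 = 0.081941
Under exogeneity and monotonicity, PS = (p₁ − p₀) / (1 − p₀).
PS = (0.56191 − 0.081941) / (1 − 0.081941) = 0.47997 / 0.91806 ≈ 0.5228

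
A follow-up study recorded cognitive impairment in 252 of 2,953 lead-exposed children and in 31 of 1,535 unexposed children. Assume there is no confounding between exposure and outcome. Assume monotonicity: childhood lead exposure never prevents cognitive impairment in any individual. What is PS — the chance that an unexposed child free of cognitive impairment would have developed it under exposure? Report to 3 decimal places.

p₁ = P(outcome | exposed) = 252/2953 = 0.085337
p₀ = P(outcome | unexposed) = 31/1535 = 0.020195
Under exogeneity and monotonicity, PS = (p₁ − p₀) / (1 − p₀).
PS = (0.085337 − 0.020195) / (1 − 0.020195) = 0.065142 / 0.9798 ≈ 0.0665

PS ≈ 0.066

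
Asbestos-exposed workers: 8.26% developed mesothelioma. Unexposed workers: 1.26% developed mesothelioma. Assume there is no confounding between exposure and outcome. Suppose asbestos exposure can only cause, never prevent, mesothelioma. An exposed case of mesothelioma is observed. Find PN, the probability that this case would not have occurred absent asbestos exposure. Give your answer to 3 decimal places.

PN ≈ 0.847

p₁ = 0.0826, p₀ = 0.0126.
Under exogeneity and monotonicity, PN = (p₁ − p₀) / p₁.
PN = (0.0826 − 0.0126) / 0.0826 = 0.07 / 0.0826 ≈ 0.8475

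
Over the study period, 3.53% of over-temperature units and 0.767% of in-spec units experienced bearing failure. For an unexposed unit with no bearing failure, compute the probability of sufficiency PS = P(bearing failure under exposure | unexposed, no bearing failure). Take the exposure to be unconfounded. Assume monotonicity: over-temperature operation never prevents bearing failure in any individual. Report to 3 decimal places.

p₁ = 0.0353, p₀ = 0.00767.
Under exogeneity and monotonicity, PS = (p₁ − p₀) / (1 − p₀).
PS = (0.0353 − 0.00767) / (1 − 0.00767) = 0.02763 / 0.99233 ≈ 0.0278

PS ≈ 0.028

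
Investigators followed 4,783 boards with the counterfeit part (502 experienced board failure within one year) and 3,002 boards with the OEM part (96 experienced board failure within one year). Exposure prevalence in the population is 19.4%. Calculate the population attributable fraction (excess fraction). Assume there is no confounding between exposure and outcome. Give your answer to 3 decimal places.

p₁ = P(outcome | exposed) = 502/4783 = 0.10496
p₀ = P(outcome | unexposed) = 96/3002 = 0.031979
Overall risk P(Y=1) = π·p₁ + (1−π)·p₀ = 0.194×0.10496 + 0.806×0.031979 = 0.046136.
Under exogeneity, PAF = [P(Y=1) − p₀] / P(Y=1).
PAF = (0.046136 − 0.031979) / 0.046136 ≈ 0.3069

PAF ≈ 0.307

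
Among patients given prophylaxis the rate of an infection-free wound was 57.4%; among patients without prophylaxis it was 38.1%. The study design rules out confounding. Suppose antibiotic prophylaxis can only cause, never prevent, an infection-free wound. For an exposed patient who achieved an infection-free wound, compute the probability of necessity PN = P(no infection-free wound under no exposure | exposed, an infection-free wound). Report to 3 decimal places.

PN ≈ 0.336

p₁ = 0.574, p₀ = 0.381.
Under exogeneity and monotonicity, PN = (p₁ − p₀) / p₁.
PN = (0.574 − 0.381) / 0.574 = 0.193 / 0.574 ≈ 0.3362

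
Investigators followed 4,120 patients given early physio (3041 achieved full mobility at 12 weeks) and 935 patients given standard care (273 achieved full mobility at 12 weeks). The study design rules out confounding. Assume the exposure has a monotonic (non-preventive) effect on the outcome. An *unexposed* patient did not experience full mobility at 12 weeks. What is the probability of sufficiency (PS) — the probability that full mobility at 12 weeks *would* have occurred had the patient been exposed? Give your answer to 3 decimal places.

p₁ = P(outcome | exposed) = 3041/4120 = 0.73811
p₀ = P(outcome | unexposed) = 273/935 = 0.29198
Under exogeneity and monotonicity, PS = (p₁ − p₀) / (1 − p₀).
PS = (0.73811 − 0.29198) / (1 − 0.29198) = 0.44613 / 0.70802 ≈ 0.6301

PS ≈ 0.630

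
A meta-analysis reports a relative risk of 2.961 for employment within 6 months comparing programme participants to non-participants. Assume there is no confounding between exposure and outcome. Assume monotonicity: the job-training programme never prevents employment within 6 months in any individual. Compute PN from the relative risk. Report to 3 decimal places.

Under exogeneity and monotonicity, PN = (RR − 1) / RR = 1 − 1/RR.
PN = (2.961 − 1) / 2.961 = 1.961 / 2.961 ≈ 0.6623

PN ≈ 0.662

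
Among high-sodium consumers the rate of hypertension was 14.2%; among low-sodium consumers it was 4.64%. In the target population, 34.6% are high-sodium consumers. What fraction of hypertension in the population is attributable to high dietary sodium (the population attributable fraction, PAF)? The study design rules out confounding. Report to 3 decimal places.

p₁ = 0.142, p₀ = 0.0464.
Overall risk P(Y=1) = π·p₁ + (1−π)·p₀ = 0.346×0.142 + 0.654×0.0464 = 0.079478.
Under exogeneity, PAF = [P(Y=1) − p₀] / P(Y=1).
PAF = (0.079478 − 0.0464) / 0.079478 ≈ 0.4162

PAF ≈ 0.416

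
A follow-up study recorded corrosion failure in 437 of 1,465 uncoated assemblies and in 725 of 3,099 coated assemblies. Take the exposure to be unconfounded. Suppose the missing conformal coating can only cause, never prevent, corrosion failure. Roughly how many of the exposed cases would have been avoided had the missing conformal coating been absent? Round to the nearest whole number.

about 94 cases

p₁ = P(outcome | exposed) = 437/1465 = 0.29829
p₀ = P(outcome | unexposed) = 725/3099 = 0.23395
PN = (p₁ − p₀)/p₁ = (0.29829 − 0.23395) / 0.29829 ≈ 0.21572.
Attributable cases ≈ PN × (exposed cases) = 0.21572 × 437 ≈ 94.27.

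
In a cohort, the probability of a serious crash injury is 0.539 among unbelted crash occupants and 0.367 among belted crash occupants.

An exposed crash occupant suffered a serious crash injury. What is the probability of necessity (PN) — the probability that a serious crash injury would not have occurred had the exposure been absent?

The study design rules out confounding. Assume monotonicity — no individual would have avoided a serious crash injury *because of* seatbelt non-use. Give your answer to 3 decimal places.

Let p₁ = 0.539, p₀ = 0.367.
Under exogeneity and monotonicity, PN = (p₁ − p₀) / p₁.
PN = (0.539 − 0.367) / 0.539 = 0.172 / 0.539 ≈ 0.3191

PN ≈ 0.319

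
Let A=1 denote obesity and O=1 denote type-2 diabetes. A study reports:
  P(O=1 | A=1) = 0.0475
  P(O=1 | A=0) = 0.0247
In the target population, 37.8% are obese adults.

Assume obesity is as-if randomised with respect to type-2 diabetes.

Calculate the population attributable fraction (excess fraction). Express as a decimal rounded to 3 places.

PAF ≈ 0.259

Let p₁ = 0.0475, p₀ = 0.0247.
Overall risk P(Y=1) = π·p₁ + (1−π)·p₀ = 0.378×0.0475 + 0.622×0.0247 = 0.033318.
Under exogeneity, PAF = [P(Y=1) − p₀] / P(Y=1).
PAF = (0.033318 − 0.0247) / 0.033318 ≈ 0.2587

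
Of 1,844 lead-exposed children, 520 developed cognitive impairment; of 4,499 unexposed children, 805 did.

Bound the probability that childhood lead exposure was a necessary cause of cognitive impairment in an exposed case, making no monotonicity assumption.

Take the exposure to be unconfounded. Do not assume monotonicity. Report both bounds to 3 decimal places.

0.365 ≤ PN ≤ 1.000

p₁ = P(outcome | exposed) = 520/1844 = 0.282
p₀ = P(outcome | unexposed) = 805/4499 = 0.17893
Under exogeneity alone the bounds on PN are max{0,(p₁−p₀)/p₁} ≤ PN ≤ min{1,(1−p₀)/p₁}.
  lower = (p₁ − p₀)/p₁ = 0.10307 / 0.282 ≈ 0.3655
  upper = min{1, (1 − p₀)/p₁} = 0.82107 / 0.282 ≈ 2.9116 → capped at 1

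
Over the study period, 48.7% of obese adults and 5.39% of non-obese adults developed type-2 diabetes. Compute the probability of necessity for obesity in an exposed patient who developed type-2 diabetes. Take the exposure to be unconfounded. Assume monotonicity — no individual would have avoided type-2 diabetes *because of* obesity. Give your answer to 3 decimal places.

PN ≈ 0.889

p₁ = 0.487, p₀ = 0.0539.
Under exogeneity and monotonicity, PN = (p₁ − p₀) / p₁.
PN = (0.487 − 0.0539) / 0.487 = 0.4331 / 0.487 ≈ 0.8893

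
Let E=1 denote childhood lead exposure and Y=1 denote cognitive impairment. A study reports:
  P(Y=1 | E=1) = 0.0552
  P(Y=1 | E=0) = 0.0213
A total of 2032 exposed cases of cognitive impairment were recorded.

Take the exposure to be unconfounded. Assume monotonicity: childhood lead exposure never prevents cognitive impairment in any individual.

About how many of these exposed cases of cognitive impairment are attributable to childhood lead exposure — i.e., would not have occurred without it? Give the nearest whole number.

about 1248 cases

Let p₁ = 0.0552, p₀ = 0.0213.
PN = (p₁ − p₀)/p₁ = (0.0552 − 0.0213) / 0.0552 ≈ 0.61413.
Attributable cases ≈ PN × (exposed cases) = 0.61413 × 2032 ≈ 1247.91.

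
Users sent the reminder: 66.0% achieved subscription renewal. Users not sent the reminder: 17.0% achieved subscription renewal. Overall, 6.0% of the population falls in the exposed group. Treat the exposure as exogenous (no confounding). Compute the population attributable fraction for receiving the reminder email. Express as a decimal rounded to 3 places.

PAF ≈ 0.147

p₁ = 0.66, p₀ = 0.17.
Overall risk P(Y=1) = π·p₁ + (1−π)·p₀ = 0.06×0.66 + 0.94×0.17 = 0.1994.
Under exogeneity, PAF = [P(Y=1) − p₀] / P(Y=1).
PAF = (0.1994 − 0.17) / 0.1994 ≈ 0.1474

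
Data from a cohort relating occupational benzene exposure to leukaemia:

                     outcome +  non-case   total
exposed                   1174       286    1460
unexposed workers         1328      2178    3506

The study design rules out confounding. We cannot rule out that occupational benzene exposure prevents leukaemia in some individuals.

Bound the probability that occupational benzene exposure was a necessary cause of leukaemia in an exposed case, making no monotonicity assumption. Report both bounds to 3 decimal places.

0.529 ≤ PN ≤ 0.773

p₁ = P(outcome | exposed) = 1174/1460 = 0.80411
p₀ = P(outcome | unexposed) = 1328/3506 = 0.37878
Under exogeneity alone the bounds on PN are max{0,(p₁−p₀)/p₁} ≤ PN ≤ min{1,(1−p₀)/p₁}.
  lower = (p₁ − p₀)/p₁ = 0.42533 / 0.80411 ≈ 0.5289
  upper = min{1, (1 − p₀)/p₁} = 0.62122 / 0.80411 ≈ 0.7726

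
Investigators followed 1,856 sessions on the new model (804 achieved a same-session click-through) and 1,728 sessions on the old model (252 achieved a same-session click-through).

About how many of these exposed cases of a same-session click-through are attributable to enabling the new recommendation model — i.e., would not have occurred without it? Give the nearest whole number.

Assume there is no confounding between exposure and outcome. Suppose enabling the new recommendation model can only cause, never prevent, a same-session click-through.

p₁ = P(outcome | exposed) = 804/1856 = 0.43319
p₀ = P(outcome | unexposed) = 252/1728 = 0.14583
PN = (p₁ − p₀)/p₁ = (0.43319 − 0.14583) / 0.43319 ≈ 0.66335.
Attributable cases ≈ PN × (exposed cases) = 0.66335 × 804 ≈ 533.33.

about 533 cases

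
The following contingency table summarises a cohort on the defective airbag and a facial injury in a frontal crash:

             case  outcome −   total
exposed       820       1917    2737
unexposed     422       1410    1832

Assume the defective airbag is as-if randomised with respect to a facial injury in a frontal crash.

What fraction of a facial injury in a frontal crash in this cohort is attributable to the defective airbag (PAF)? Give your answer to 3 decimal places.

PAF ≈ 0.153

p₁ = P(outcome | exposed) = 820/2737 = 0.2996
p₀ = P(outcome | unexposed) = 422/1832 = 0.23035
Exposure prevalence π = 2737/4569 = 0.59904; overall risk P(Y=1) = 0.27183.
Under exogeneity, PAF = [P(Y=1) − p₀]/P(Y=1).
PAF = (0.27183 − 0.23035) / 0.27183 ≈ 0.1526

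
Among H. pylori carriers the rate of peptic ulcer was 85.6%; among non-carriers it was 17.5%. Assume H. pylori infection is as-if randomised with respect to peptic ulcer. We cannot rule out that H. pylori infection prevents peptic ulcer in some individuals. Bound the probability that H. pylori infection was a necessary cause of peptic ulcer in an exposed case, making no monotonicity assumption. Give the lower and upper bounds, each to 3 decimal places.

p₁ = 0.856, p₀ = 0.175.
Under exogeneity alone the bounds on PN are max{0,(p₁−p₀)/p₁} ≤ PN ≤ min{1,(1−p₀)/p₁}.
  lower = (p₁ − p₀)/p₁ = 0.681 / 0.856 ≈ 0.7956
  upper = min{1, (1 − p₀)/p₁} = 0.825 / 0.856 ≈ 0.9638

0.796 ≤ PN ≤ 0.964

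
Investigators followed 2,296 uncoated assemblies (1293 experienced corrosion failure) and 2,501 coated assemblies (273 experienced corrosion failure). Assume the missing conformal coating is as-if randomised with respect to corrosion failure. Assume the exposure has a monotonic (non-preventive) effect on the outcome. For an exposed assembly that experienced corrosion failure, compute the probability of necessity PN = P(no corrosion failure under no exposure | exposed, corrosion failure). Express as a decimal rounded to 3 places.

PN ≈ 0.806

p₁ = P(outcome | exposed) = 1293/2296 = 0.56315
p₀ = P(outcome | unexposed) = 273/2501 = 0.10916
Under exogeneity and monotonicity, PN = (p₁ − p₀) / p₁.
PN = (0.56315 − 0.10916) / 0.56315 = 0.454 / 0.56315 ≈ 0.8062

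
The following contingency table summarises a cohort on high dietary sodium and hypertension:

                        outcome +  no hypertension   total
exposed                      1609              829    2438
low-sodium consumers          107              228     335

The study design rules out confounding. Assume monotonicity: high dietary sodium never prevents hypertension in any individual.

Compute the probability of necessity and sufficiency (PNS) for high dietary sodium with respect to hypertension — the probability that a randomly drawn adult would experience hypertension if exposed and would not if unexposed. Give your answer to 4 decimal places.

PNS ≈ 0.3406

p₁ = P(outcome | exposed) = 1609/2438 = 0.65997
p₀ = P(outcome | unexposed) = 107/335 = 0.3194
Under exogeneity and monotonicity, PNS = p₁ − p₀.
PNS = 0.65997 − 0.3194 = 0.34056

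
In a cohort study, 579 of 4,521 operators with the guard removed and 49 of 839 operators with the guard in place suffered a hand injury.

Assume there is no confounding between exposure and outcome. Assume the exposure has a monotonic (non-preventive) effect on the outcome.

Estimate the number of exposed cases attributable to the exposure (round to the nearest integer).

about 315 cases

p₁ = P(outcome | exposed) = 579/4521 = 0.12807
p₀ = P(outcome | unexposed) = 49/839 = 0.058403
PN = (p₁ − p₀)/p₁ = (0.12807 − 0.058403) / 0.12807 ≈ 0.54397.
Attributable cases ≈ PN × (exposed cases) = 0.54397 × 579 ≈ 314.96.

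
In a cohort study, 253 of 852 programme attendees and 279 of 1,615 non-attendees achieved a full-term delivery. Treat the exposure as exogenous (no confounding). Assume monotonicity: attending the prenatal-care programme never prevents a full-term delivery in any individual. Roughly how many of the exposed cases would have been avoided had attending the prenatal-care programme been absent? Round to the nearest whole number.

about 106 cases

p₁ = P(outcome | exposed) = 253/852 = 0.29695
p₀ = P(outcome | unexposed) = 279/1615 = 0.17276
PN = (p₁ − p₀)/p₁ = (0.29695 − 0.17276) / 0.29695 ≈ 0.41823.
Attributable cases ≈ PN × (exposed cases) = 0.41823 × 253 ≈ 105.81.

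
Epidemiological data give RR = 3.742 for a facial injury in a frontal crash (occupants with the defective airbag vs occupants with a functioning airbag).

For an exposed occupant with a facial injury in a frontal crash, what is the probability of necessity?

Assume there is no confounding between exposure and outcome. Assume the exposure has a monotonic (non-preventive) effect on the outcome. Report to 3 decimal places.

Under exogeneity and monotonicity, PN = (RR − 1) / RR = 1 − 1/RR.
PN = (3.742 − 1) / 3.742 = 2.742 / 3.742 ≈ 0.7328

PN ≈ 0.733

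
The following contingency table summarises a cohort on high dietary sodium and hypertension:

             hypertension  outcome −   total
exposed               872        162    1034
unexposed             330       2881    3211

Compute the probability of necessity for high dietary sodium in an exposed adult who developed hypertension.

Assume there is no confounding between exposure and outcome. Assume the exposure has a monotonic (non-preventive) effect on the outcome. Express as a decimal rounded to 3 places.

p₁ = P(outcome | exposed) = 872/1034 = 0.84333
p₀ = P(outcome | unexposed) = 330/3211 = 0.10277
Under exogeneity and monotonicity, PN = (p₁ − p₀)/p₁.
PN = (0.84333 − 0.10277) / 0.84333 ≈ 0.8781

PN ≈ 0.878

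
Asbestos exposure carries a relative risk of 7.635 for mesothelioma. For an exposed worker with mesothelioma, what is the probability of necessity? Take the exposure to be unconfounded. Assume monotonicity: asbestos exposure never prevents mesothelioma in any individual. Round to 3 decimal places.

PN ≈ 0.869

Under exogeneity and monotonicity, PN = (RR − 1) / RR = 1 − 1/RR.
PN = (7.635 − 1) / 7.635 = 6.635 / 7.635 ≈ 0.8690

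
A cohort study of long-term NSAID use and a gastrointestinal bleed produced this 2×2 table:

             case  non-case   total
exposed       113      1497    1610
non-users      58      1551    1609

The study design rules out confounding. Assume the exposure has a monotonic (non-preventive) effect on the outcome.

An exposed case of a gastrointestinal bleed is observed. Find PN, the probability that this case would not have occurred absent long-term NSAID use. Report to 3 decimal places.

PN ≈ 0.486

p₁ = P(outcome | exposed) = 113/1610 = 0.070186
p₀ = P(outcome | unexposed) = 58/1609 = 0.036047
Under exogeneity and monotonicity, PN = (p₁ − p₀)/p₁.
PN = (0.070186 − 0.036047) / 0.070186 ≈ 0.4864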